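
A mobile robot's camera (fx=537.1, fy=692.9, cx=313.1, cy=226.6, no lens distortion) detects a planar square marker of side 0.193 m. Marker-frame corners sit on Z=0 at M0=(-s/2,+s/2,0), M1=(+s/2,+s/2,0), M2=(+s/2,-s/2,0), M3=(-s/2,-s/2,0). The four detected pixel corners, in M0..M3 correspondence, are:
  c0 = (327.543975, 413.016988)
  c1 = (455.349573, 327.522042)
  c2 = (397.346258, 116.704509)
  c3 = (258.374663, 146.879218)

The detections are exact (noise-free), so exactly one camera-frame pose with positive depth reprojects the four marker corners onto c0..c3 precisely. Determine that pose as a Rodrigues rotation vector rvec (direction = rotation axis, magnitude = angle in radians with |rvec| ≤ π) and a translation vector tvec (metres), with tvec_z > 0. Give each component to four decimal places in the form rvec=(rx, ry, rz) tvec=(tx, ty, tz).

rvec=(-0.1758, -0.6666, -0.2916) tvec=(0.0538, 0.0153, 0.5381)

Intrinsics K: fx=537.1, fy=692.9, cx=313.1, cy=226.6
Marker side s = 0.193 m; corners in marker frame (Z=0):
  M0 = (-0.0965, +0.0965, 0)
  M1 = (+0.0965, +0.0965, 0)
  M2 = (+0.0965, -0.0965, 0)
  M3 = (-0.0965, -0.0965, 0)
Detected image corners:
  c0 = (327.543975, 413.016988) px
  c1 = (455.349573, 327.522042) px
  c2 = (397.346258, 116.704509) px
  c3 = (258.374663, 146.879218) px
Planar DLT: solve 8×8 A·h = b for H (H[2,2]=1):
  H  [+1112.87405 +281.30739 +366.81155]
  H  [-3.81281 +1188.10276 +246.32511]
  H  [+1.17166 -0.12480 +1.00000]
B = K⁻¹H; ‖b₁‖=1.858266, ‖b₂‖=1.858266; λ = 2/(‖b₁‖+‖b₂‖) = 0.538136, sign → tz>0 ⇒ λ=+0.538136
r₁ = λ·B[:,0] = (+0.74747,-0.20916,+0.63051); r₂ = λ·B[:,1] = (+0.32100,+0.94469,-0.06716)
r₃ = r₁×r₂ = (-0.58160,+0.25259,+0.77327); SVD([r₁ r₂ r₃]) → R = UVᵀ:
  R  [+0.74747 +0.32100 -0.58160]
  R  [-0.20916 +0.94469 +0.25259]
  R  [+0.63051 -0.06716 +0.77327]
t = (+0.05382, +0.01532, +0.53814) m
tr R = 2.465427; θ = arccos((tr R − 1)/2) = 0.748496 rad = 42.886°
axis k = ((R−Rᵀ)₃₂, (R−Rᵀ)₁₃, (R−Rᵀ)₂₁) / (2 sinθ) = (-0.234927, -0.890554, -0.389515)
rvec = θ·k = (-0.175842, -0.666576, -0.291550)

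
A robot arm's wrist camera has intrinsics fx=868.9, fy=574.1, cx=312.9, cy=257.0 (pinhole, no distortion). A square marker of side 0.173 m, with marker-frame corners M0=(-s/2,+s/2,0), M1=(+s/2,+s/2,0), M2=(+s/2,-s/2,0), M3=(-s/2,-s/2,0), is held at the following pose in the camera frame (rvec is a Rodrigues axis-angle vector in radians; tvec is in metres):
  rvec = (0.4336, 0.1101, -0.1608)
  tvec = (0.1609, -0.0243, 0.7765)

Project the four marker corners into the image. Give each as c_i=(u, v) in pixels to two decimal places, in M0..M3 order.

c0=(409.31, 301.93) c1=(596.70, 286.98) c2=(587.48, 167.94) c3=(382.80, 188.13)

Intrinsics K: fx=868.9, fy=574.1, cx=312.9, cy=257.0
Marker side s = 0.173 m; corners in marker frame (Z=0):
  M0 = (-0.0865, +0.0865, 0)
  M1 = (+0.0865, +0.0865, 0)
  M2 = (+0.0865, -0.0865, 0)
  M3 = (-0.0865, -0.0865, 0)
rvec = (0.4336, 0.1101, -0.1608), |rvec| = θ = 0.47538 rad = 27.237°
Rodrigues: sinθ=0.45768, 1−cosθ=0.11088; R = I + sinθ·[k]× + (1−cosθ)·[k]×²:
    [+0.98137 +0.17824 +0.07179]
    [-0.13139 +0.89507 -0.42614]
    [-0.14021 +0.40877 +0.90180]
t = (0.1609, -0.0243, 0.7765) m
M0: Pc = R·M0+t = (+0.09143, +0.06449, +0.82399); u = 868.9·(+0.09143)/0.82399 + 312.9 = 409.3128, v = 574.1·(+0.06449)/0.82399 + 257.0 = 301.9312
M1: Pc = R·M1+t = (+0.26121, +0.04176, +0.79973); u = 868.9·(+0.26121)/0.79973 + 312.9 = 596.6975, v = 574.1·(+0.04176)/0.79973 + 257.0 = 286.9768
M2: Pc = R·M2+t = (+0.23037, -0.11309, +0.72901); u = 868.9·(+0.23037)/0.72901 + 312.9 = 587.4753, v = 574.1·(-0.11309)/0.72901 + 257.0 = 167.9427
M3: Pc = R·M3+t = (+0.06059, -0.09036, +0.75327); u = 868.9·(+0.06059)/0.75327 + 312.9 = 382.7961, v = 574.1·(-0.09036)/0.75327 + 257.0 = 188.1341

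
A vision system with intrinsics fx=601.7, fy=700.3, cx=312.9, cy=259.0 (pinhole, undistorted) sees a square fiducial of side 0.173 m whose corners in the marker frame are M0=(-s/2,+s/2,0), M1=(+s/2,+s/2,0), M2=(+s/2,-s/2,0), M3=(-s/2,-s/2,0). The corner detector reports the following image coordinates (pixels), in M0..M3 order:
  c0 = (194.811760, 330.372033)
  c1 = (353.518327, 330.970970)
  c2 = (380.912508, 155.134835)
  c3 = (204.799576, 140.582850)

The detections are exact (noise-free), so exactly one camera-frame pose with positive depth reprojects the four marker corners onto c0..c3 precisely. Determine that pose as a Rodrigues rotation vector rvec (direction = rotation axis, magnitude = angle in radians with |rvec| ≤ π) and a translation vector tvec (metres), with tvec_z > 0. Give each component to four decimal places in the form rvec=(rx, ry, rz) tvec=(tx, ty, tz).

Intrinsics K: fx=601.7, fy=700.3, cx=312.9, cy=259.0
Marker side s = 0.173 m; corners in marker frame (Z=0):
  M0 = (-0.0865, +0.0865, 0)
  M1 = (+0.0865, +0.0865, 0)
  M2 = (+0.0865, -0.0865, 0)
  M3 = (-0.0865, -0.0865, 0)
Detected image corners:
  c0 = (194.811760, 330.372033) px
  c1 = (353.518327, 330.970970) px
  c2 = (380.912508, 155.134835) px
  c3 = (204.799576, 140.582850) px
Planar DLT: solve 8×8 A·h = b for H (H[2,2]=1):
  H  [+1082.34490 +73.66481 +285.98745]
  H  [+140.67262 +1210.14478 +244.51868]
  H  [+0.41436 +0.64727 +1.00000]
B = K⁻¹H; ‖b₁‖=1.637348, ‖b₂‖=1.637348; λ = 2/(‖b₁‖+‖b₂‖) = 0.610744, sign → tz>0 ⇒ λ=+0.610744
r₁ = λ·B[:,0] = (+0.96701,+0.02909,+0.25307); r₂ = λ·B[:,1] = (-0.13080,+0.90918,+0.39532)
r₃ = r₁×r₂ = (-0.21859,-0.41538,+0.88300); SVD([r₁ r₂ r₃]) → R = UVᵀ:
  R  [+0.96701 -0.13080 -0.21859]
  R  [+0.02909 +0.90918 -0.41538]
  R  [+0.25307 +0.39532 +0.88300]
t = (-0.02732, -0.01263, +0.61074) m
tr R = 2.759190; θ = arccos((tr R − 1)/2) = 0.495786 rad = 28.406°
axis k = ((R−Rᵀ)₃₂, (R−Rᵀ)₁₃, (R−Rᵀ)₂₁) / (2 sinθ) = (+0.852067, -0.495722, +0.168051)
rvec = θ·k = (+0.422443, -0.245772, +0.083317)

rvec=(0.4224, -0.2458, 0.0833) tvec=(-0.0273, -0.0126, 0.6107)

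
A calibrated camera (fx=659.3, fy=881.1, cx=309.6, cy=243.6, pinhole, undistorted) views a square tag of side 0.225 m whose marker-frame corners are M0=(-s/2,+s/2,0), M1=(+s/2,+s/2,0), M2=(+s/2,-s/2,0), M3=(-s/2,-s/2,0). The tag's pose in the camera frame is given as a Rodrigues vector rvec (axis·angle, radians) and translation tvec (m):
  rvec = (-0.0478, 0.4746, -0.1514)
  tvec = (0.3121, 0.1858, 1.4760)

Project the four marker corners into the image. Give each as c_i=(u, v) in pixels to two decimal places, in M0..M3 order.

Intrinsics K: fx=659.3, fy=881.1, cx=309.6, cy=243.6
Marker side s = 0.225 m; corners in marker frame (Z=0):
  M0 = (-0.1125, +0.1125, 0)
  M1 = (+0.1125, +0.1125, 0)
  M2 = (+0.1125, -0.1125, 0)
  M3 = (-0.1125, -0.1125, 0)
rvec = (-0.0478, 0.4746, -0.1514), |rvec| = θ = 0.50045 rad = 28.674°
Rodrigues: sinθ=0.47982, 1−cosθ=0.12263; R = I + sinθ·[k]× + (1−cosθ)·[k]×²:
    [+0.87848 +0.13405 +0.45858]
    [-0.15627 +0.98766 +0.01065]
    [-0.45149 -0.08101 +0.88859]
t = (0.3121, 0.1858, 1.4760) m
M0: Pc = R·M0+t = (+0.22835, +0.31449, +1.51768); u = 659.3·(+0.22835)/1.51768 + 309.6 = 408.7988, v = 881.1·(+0.31449)/1.51768 + 243.6 = 426.1804
M1: Pc = R·M1+t = (+0.42601, +0.27933, +1.41609); u = 659.3·(+0.42601)/1.41609 + 309.6 = 507.9404, v = 881.1·(+0.27933)/1.41609 + 243.6 = 417.4014
M2: Pc = R·M2+t = (+0.39585, +0.05711, +1.43432); u = 659.3·(+0.39585)/1.43432 + 309.6 = 491.5559, v = 881.1·(+0.05711)/1.43432 + 243.6 = 278.6816
M3: Pc = R·M3+t = (+0.19819, +0.09227, +1.53591); u = 659.3·(+0.19819)/1.53591 + 309.6 = 394.6745, v = 881.1·(+0.09227)/1.53591 + 243.6 = 296.5315

c0=(408.80, 426.18) c1=(507.94, 417.40) c2=(491.56, 278.68) c3=(394.67, 296.53)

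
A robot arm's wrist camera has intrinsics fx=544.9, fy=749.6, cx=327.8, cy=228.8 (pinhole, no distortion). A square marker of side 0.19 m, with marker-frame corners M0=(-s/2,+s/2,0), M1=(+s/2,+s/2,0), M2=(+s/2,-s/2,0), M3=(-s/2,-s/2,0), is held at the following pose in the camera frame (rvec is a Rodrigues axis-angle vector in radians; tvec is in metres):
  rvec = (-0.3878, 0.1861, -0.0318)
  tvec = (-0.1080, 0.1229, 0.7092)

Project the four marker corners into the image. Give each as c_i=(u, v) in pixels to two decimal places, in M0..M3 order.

c0=(168.40, 464.75) c1=(315.26, 462.26) c2=(317.17, 258.30) c3=(184.10, 269.43)

Intrinsics K: fx=544.9, fy=749.6, cx=327.8, cy=228.8
Marker side s = 0.19 m; corners in marker frame (Z=0):
  M0 = (-0.0950, +0.0950, 0)
  M1 = (+0.0950, +0.0950, 0)
  M2 = (+0.0950, -0.0950, 0)
  M3 = (-0.0950, -0.0950, 0)
rvec = (-0.3878, 0.1861, -0.0318), |rvec| = θ = 0.43132 rad = 24.713°
Rodrigues: sinθ=0.41807, 1−cosθ=0.09158; R = I + sinθ·[k]× + (1−cosθ)·[k]×²:
    [+0.98245 -0.00471 +0.18645]
    [-0.06635 +0.92547 +0.37297]
    [-0.17431 -0.37880 +0.90891]
t = (-0.1080, 0.1229, 0.7092) m
M0: Pc = R·M0+t = (-0.20178, +0.21712, +0.68977); u = 544.9·(-0.20178)/0.68977 + 327.8 = 168.4000, v = 749.6·(+0.21712)/0.68977 + 228.8 = 464.7545
M1: Pc = R·M1+t = (-0.01511, +0.20452, +0.65665); u = 544.9·(-0.01511)/0.65665 + 327.8 = 315.2582, v = 749.6·(+0.20452)/0.65665 + 228.8 = 462.2639
M2: Pc = R·M2+t = (-0.01422, +0.02868, +0.72863); u = 544.9·(-0.01422)/0.72863 + 327.8 = 317.1656, v = 749.6·(+0.02868)/0.72863 + 228.8 = 258.3027
M3: Pc = R·M3+t = (-0.20089, +0.04128, +0.76175); u = 544.9·(-0.20089)/0.76175 + 327.8 = 184.1002, v = 749.6·(+0.04128)/0.76175 + 228.8 = 269.4259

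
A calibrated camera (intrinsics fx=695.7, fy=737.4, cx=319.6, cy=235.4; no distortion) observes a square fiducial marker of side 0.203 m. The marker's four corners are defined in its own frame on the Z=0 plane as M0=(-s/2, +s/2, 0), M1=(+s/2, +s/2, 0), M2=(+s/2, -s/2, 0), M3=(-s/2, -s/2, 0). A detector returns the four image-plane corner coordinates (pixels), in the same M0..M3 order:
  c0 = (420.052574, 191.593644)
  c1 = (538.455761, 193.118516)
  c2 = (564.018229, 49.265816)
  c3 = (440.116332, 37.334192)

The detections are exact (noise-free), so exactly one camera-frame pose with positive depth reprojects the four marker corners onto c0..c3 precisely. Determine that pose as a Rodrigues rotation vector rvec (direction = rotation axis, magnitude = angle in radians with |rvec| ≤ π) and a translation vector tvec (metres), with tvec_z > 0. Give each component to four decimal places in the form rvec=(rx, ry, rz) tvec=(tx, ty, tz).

rvec=(0.3049, -0.3377, 0.0432) tvec=(0.2495, -0.1571, 1.0046)

Intrinsics K: fx=695.7, fy=737.4, cx=319.6, cy=235.4
Marker side s = 0.203 m; corners in marker frame (Z=0):
  M0 = (-0.1015, +0.1015, 0)
  M1 = (+0.1015, +0.1015, 0)
  M2 = (+0.1015, -0.1015, 0)
  M3 = (-0.1015, -0.1015, 0)
Detected image corners:
  c0 = (420.052574, 191.593644) px
  c1 = (538.455761, 193.118516) px
  c2 = (564.018229, 49.265816) px
  c3 = (440.116332, 37.334192) px
Planar DLT: solve 8×8 A·h = b for H (H[2,2]=1):
  H  [+758.83788 +27.45070 +492.36500]
  H  [+71.40411 +767.09357 +120.10388]
  H  [+0.33102 +0.28591 +1.00000]
B = K⁻¹H; ‖b₁‖=0.995381, ‖b₂‖=0.995381; λ = 2/(‖b₁‖+‖b₂‖) = 1.004641, sign → tz>0 ⇒ λ=+1.004641
r₁ = λ·B[:,0] = (+0.94304,-0.00888,+0.33256); r₂ = λ·B[:,1] = (-0.09231,+0.95340,+0.28724)
r₃ = r₁×r₂ = (-0.31961,-0.30158,+0.89828); SVD([r₁ r₂ r₃]) → R = UVᵀ:
  R  [+0.94304 -0.09231 -0.31961]
  R  [-0.00888 +0.95340 -0.30158]
  R  [+0.33256 +0.28724 +0.89828]
t = (+0.24949, -0.15708, +1.00464) m
tr R = 2.794716; θ = arccos((tr R − 1)/2) = 0.457051 rad = 26.187°
axis k = ((R−Rᵀ)₃₂, (R−Rᵀ)₁₃, (R−Rᵀ)₂₁) / (2 sinθ) = (+0.667132, -0.738917, +0.094530)
rvec = θ·k = (+0.304914, -0.337723, +0.043205)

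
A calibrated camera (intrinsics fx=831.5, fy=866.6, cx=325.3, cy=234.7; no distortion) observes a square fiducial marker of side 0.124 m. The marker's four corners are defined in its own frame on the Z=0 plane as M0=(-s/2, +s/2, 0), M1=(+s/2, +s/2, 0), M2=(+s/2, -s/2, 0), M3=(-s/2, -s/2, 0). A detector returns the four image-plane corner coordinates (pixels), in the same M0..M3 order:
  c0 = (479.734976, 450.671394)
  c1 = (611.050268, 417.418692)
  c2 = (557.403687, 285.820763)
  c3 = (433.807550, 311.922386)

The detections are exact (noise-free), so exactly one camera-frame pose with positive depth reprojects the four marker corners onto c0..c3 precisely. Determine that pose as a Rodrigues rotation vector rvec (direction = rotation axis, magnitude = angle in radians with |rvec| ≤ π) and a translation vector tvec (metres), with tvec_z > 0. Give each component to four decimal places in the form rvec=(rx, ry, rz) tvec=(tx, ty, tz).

rvec=(-0.4892, -0.1729, -0.2226) tvec=(0.1733, 0.1097, 0.7373)

Intrinsics K: fx=831.5, fy=866.6, cx=325.3, cy=234.7
Marker side s = 0.124 m; corners in marker frame (Z=0):
  M0 = (-0.0620, +0.0620, 0)
  M1 = (+0.0620, +0.0620, 0)
  M2 = (+0.0620, -0.0620, 0)
  M3 = (-0.0620, -0.0620, 0)
Detected image corners:
  c0 = (479.734976, 450.671394) px
  c1 = (611.050268, 417.418692) px
  c2 = (557.403687, 285.820763) px
  c3 = (433.807550, 311.922386) px
Planar DLT: solve 8×8 A·h = b for H (H[2,2]=1):
  H  [+1179.82339 +88.04470 +520.73028]
  H  [-130.44964 +868.48856 +363.65950]
  H  [+0.29418 -0.60333 +1.00000]
B = K⁻¹H; ‖b₁‖=1.356276, ‖b₂‖=1.356276; λ = 2/(‖b₁‖+‖b₂‖) = 0.737313, sign → tz>0 ⇒ λ=+0.737313
r₁ = λ·B[:,0] = (+0.96132,-0.16973,+0.21690); r₂ = λ·B[:,1] = (+0.25210,+0.85940,-0.44484)
r₃ = r₁×r₂ = (-0.11090,+0.48232,+0.86895); SVD([r₁ r₂ r₃]) → R = UVᵀ:
  R  [+0.96132 +0.25210 -0.11090]
  R  [-0.16973 +0.85940 +0.48232]
  R  [+0.21690 -0.44484 +0.86895]
t = (+0.17329, +0.10972, +0.73731) m
tr R = 2.689668; θ = arccos((tr R − 1)/2) = 0.564541 rad = 32.346°
axis k = ((R−Rᵀ)₃₂, (R−Rᵀ)₁₃, (R−Rᵀ)₂₁) / (2 sinθ) = (-0.866458, -0.306340, -0.394216)
rvec = θ·k = (-0.489151, -0.172942, -0.222551)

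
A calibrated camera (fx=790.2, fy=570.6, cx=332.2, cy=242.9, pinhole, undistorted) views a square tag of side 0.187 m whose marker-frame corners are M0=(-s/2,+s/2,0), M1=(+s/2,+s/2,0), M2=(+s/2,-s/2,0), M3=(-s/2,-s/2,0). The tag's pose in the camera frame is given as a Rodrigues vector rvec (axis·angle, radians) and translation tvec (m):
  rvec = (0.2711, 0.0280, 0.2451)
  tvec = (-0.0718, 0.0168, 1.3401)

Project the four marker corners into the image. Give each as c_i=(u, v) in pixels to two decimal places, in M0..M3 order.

c0=(225.34, 276.92) c1=(330.37, 295.91) c2=(356.79, 222.18) c3=(247.78, 202.41)

Intrinsics K: fx=790.2, fy=570.6, cx=332.2, cy=242.9
Marker side s = 0.187 m; corners in marker frame (Z=0):
  M0 = (-0.0935, +0.0935, 0)
  M1 = (+0.0935, +0.0935, 0)
  M2 = (+0.0935, -0.0935, 0)
  M3 = (-0.0935, -0.0935, 0)
rvec = (0.2711, 0.0280, 0.2451), |rvec| = θ = 0.36654 rad = 21.001°
Rodrigues: sinθ=0.35839, 1−cosθ=0.06643; R = I + sinθ·[k]× + (1−cosθ)·[k]×²:
    [+0.96991 -0.23590 +0.06023]
    [+0.24340 +0.93396 -0.26168]
    [+0.00548 +0.26846 +0.96327]
t = (-0.0718, 0.0168, 1.3401) m
M0: Pc = R·M0+t = (-0.18454, +0.08137, +1.36469); u = 790.2·(-0.18454)/1.36469 + 332.2 = 225.3436, v = 570.6·(+0.08137)/1.36469 + 242.9 = 276.9210
M1: Pc = R·M1+t = (-0.00317, +0.12688, +1.36571); u = 790.2·(-0.00317)/1.36571 + 332.2 = 330.3661, v = 570.6·(+0.12688)/1.36571 + 242.9 = 295.9123
M2: Pc = R·M2+t = (+0.04094, -0.04777, +1.31551); u = 790.2·(+0.04094)/1.31551 + 332.2 = 356.7935, v = 570.6·(-0.04777)/1.31551 + 242.9 = 222.1811
M3: Pc = R·M3+t = (-0.14043, -0.09328, +1.31449); u = 790.2·(-0.14043)/1.31449 + 332.2 = 247.7807, v = 570.6·(-0.09328)/1.31449 + 242.9 = 202.4071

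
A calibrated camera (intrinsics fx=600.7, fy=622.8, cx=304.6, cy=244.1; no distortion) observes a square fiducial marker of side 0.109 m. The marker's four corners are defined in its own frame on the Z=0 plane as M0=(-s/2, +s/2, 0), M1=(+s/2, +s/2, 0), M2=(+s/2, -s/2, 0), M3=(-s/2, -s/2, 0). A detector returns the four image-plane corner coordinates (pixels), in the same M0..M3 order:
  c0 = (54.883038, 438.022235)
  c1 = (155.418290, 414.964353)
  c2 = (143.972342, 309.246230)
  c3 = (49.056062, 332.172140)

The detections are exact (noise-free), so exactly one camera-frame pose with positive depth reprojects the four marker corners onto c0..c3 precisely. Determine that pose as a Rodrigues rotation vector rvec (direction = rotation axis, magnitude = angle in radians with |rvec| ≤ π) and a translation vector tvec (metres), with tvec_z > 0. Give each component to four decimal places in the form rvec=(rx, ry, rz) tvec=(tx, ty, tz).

rvec=(-0.3281, 0.1026, -0.2184) tvec=(-0.2164, 0.1309, 0.6366)

Intrinsics K: fx=600.7, fy=622.8, cx=304.6, cy=244.1
Marker side s = 0.109 m; corners in marker frame (Z=0):
  M0 = (-0.0545, +0.0545, 0)
  M1 = (+0.0545, +0.0545, 0)
  M2 = (+0.0545, -0.0545, 0)
  M3 = (-0.0545, -0.0545, 0)
Detected image corners:
  c0 = (54.883038, 438.022235) px
  c1 = (155.418290, 414.964353) px
  c2 = (143.972342, 309.246230) px
  c3 = (49.056062, 332.172140) px
Planar DLT: solve 8×8 A·h = b for H (H[2,2]=1):
  H  [+885.62795 +26.80472 +100.44074]
  H  [-248.74855 +776.76891 +372.16990]
  H  [-0.10126 -0.51855 +1.00000]
B = K⁻¹H; ‖b₁‖=1.570773, ‖b₂‖=1.570773; λ = 2/(‖b₁‖+‖b₂‖) = 0.636629, sign → tz>0 ⇒ λ=+0.636629
r₁ = λ·B[:,0] = (+0.97129,-0.22901,-0.06447); r₂ = λ·B[:,1] = (+0.19581,+0.92341,-0.33012)
r₃ = r₁×r₂ = (+0.13513,+0.30802,+0.94173); SVD([r₁ r₂ r₃]) → R = UVᵀ:
  R  [+0.97129 +0.19581 +0.13513]
  R  [-0.22901 +0.92341 +0.30802]
  R  [-0.06447 -0.33012 +0.94173]
t = (-0.21637, +0.13091, +0.63663) m
tr R = 2.836428; θ = arccos((tr R − 1)/2) = 0.407249 rad = 23.334°
axis k = ((R−Rᵀ)₃₂, (R−Rᵀ)₁₃, (R−Rᵀ)₂₁) / (2 sinθ) = (-0.805568, +0.251957, -0.536263)
rvec = θ·k = (-0.328067, +0.102609, -0.218393)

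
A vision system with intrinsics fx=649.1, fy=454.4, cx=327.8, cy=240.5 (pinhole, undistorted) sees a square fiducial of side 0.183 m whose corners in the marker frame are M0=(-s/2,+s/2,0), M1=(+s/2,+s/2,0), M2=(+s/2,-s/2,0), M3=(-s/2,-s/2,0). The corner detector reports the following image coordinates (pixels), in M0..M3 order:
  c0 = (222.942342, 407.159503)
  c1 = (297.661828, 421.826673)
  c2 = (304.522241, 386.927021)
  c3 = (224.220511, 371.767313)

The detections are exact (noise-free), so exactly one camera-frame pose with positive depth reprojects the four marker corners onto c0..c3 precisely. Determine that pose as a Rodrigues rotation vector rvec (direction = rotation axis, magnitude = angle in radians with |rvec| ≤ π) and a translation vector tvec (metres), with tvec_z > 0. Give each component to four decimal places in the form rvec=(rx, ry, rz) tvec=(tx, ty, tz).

rvec=(0.5940, 0.1928, 0.1746) tvec=(-0.1486, 0.5059, 1.4643)

Intrinsics K: fx=649.1, fy=454.4, cx=327.8, cy=240.5
Marker side s = 0.183 m; corners in marker frame (Z=0):
  M0 = (-0.0915, +0.0915, 0)
  M1 = (+0.0915, +0.0915, 0)
  M2 = (+0.0915, -0.0915, 0)
  M3 = (-0.0915, -0.0915, 0)
Detected image corners:
  c0 = (222.942342, 407.159503) px
  c1 = (297.661828, 421.826673) px
  c2 = (304.522241, 386.927021) px
  c3 = (224.220511, 371.767313) px
Planar DLT: solve 8×8 A·h = b for H (H[2,2]=1):
  H  [+399.81052 +79.91059 +261.95070]
  H  [+46.34132 +346.42882 +397.48511]
  H  [-0.08844 +0.38890 +1.00000]
B = K⁻¹H; ‖b₁‖=0.682912, ‖b₂‖=0.682912; λ = 2/(‖b₁‖+‖b₂‖) = 1.464319, sign → tz>0 ⇒ λ=+1.464319
r₁ = λ·B[:,0] = (+0.96734,+0.21788,-0.12951); r₂ = λ·B[:,1] = (-0.10732,+0.81497,+0.56948)
r₃ = r₁×r₂ = (+0.22963,-0.53698,+0.81174); SVD([r₁ r₂ r₃]) → R = UVᵀ:
  R  [+0.96734 -0.10732 +0.22963]
  R  [+0.21788 +0.81497 -0.53698]
  R  [-0.12951 +0.56948 +0.81174]
t = (-0.14855, +0.50589, +1.46432) m
tr R = 2.594054; θ = arccos((tr R − 1)/2) = 0.648440 rad = 37.153°
axis k = ((R−Rᵀ)₃₂, (R−Rᵀ)₁₃, (R−Rᵀ)₂₁) / (2 sinθ) = (+0.916031, +0.297325, +0.269231)
rvec = θ·k = (+0.593991, +0.192797, +0.174580)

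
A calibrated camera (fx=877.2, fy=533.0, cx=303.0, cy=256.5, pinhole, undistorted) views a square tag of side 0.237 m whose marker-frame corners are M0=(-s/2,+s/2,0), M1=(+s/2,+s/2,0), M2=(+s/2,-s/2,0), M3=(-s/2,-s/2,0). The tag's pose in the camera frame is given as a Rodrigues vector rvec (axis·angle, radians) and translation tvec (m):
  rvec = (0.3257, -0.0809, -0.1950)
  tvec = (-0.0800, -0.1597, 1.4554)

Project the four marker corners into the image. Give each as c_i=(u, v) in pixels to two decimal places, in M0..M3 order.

c0=(199.91, 247.35) c1=(336.27, 230.30) c2=(312.19, 146.40) c3=(168.19, 163.70)

Intrinsics K: fx=877.2, fy=533.0, cx=303.0, cy=256.5
Marker side s = 0.237 m; corners in marker frame (Z=0):
  M0 = (-0.1185, +0.1185, 0)
  M1 = (+0.1185, +0.1185, 0)
  M2 = (+0.1185, -0.1185, 0)
  M3 = (-0.1185, -0.1185, 0)
rvec = (0.3257, -0.0809, -0.1950), |rvec| = θ = 0.38814 rad = 22.239°
Rodrigues: sinθ=0.37846, 1−cosθ=0.07438; R = I + sinθ·[k]× + (1−cosθ)·[k]×²:
    [+0.97799 +0.17713 -0.11024]
    [-0.20315 +0.92885 -0.30979]
    [+0.04752 +0.32537 +0.94439]
t = (-0.0800, -0.1597, 1.4554) m
M0: Pc = R·M0+t = (-0.17490, -0.02556, +1.48832); u = 877.2·(-0.17490)/1.48832 + 303.0 = 199.9148, v = 533.0·(-0.02556)/1.48832 + 256.5 = 247.3471
M1: Pc = R·M1+t = (+0.05688, -0.07370, +1.49959); u = 877.2·(+0.05688)/1.49959 + 303.0 = 336.2738, v = 533.0·(-0.07370)/1.49959 + 256.5 = 230.3030
M2: Pc = R·M2+t = (+0.01490, -0.29384, +1.42248); u = 877.2·(+0.01490)/1.42248 + 303.0 = 312.1898, v = 533.0·(-0.29384)/1.42248 + 256.5 = 146.3978
M3: Pc = R·M3+t = (-0.21688, -0.24570, +1.41121); u = 877.2·(-0.21688)/1.41121 + 303.0 = 168.1874, v = 533.0·(-0.24570)/1.41121 + 256.5 = 163.7035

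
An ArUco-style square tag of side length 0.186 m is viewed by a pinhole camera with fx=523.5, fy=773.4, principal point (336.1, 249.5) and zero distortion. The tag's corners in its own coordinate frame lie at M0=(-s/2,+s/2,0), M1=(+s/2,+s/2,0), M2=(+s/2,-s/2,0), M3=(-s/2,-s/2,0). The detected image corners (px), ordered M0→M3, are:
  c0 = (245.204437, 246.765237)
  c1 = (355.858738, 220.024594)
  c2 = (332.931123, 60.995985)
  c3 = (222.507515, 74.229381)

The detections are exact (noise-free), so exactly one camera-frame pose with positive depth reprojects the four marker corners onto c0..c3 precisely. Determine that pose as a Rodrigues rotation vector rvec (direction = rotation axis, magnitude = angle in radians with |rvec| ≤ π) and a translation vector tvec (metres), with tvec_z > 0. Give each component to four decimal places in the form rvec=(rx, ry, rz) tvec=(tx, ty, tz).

rvec=(-0.1197, -0.3566, -0.1884) tvec=(-0.0719, -0.1086, 0.8385)

Intrinsics K: fx=523.5, fy=773.4, cx=336.1, cy=249.5
Marker side s = 0.186 m; corners in marker frame (Z=0):
  M0 = (-0.0930, +0.0930, 0)
  M1 = (+0.0930, +0.0930, 0)
  M2 = (+0.0930, -0.0930, 0)
  M3 = (-0.0930, -0.0930, 0)
Detected image corners:
  c0 = (245.204437, 246.765237) px
  c1 = (355.858738, 220.024594) px
  c2 = (332.931123, 60.995985) px
  c3 = (222.507515, 74.229381) px
Planar DLT: solve 8×8 A·h = b for H (H[2,2]=1):
  H  [+717.48263 +94.00339 +291.21039]
  H  [-42.99440 +874.94053 +149.34343]
  H  [+0.42609 -0.09915 +1.00000]
B = K⁻¹H; ‖b₁‖=1.192563, ‖b₂‖=1.192563; λ = 2/(‖b₁‖+‖b₂‖) = 0.838530, sign → tz>0 ⇒ λ=+0.838530
r₁ = λ·B[:,0] = (+0.91986,-0.16188,+0.35729); r₂ = λ·B[:,1] = (+0.20395,+0.97544,-0.08314)
r₃ = r₁×r₂ = (-0.33506,+0.14935,+0.93029); SVD([r₁ r₂ r₃]) → R = UVᵀ:
  R  [+0.91986 +0.20395 -0.33506]
  R  [-0.16188 +0.97544 +0.14935]
  R  [+0.35729 -0.08314 +0.93029]
t = (-0.07190, -0.10859, +0.83853) m
tr R = 2.825590; θ = arccos((tr R − 1)/2) = 0.420721 rad = 24.106°
axis k = ((R−Rᵀ)₃₂, (R−Rᵀ)₁₃, (R−Rᵀ)₂₁) / (2 sinθ) = (-0.284626, -0.847590, -0.447861)
rvec = θ·k = (-0.119748, -0.356599, -0.188424)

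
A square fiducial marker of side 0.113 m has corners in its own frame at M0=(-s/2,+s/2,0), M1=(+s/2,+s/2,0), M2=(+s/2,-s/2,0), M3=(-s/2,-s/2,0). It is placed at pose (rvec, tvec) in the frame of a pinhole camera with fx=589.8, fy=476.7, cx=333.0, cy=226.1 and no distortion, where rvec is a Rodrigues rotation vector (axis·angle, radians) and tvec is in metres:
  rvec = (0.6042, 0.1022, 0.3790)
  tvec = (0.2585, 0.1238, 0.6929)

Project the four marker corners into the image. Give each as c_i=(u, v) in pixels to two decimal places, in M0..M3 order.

Intrinsics K: fx=589.8, fy=476.7, cx=333.0, cy=226.1
Marker side s = 0.113 m; corners in marker frame (Z=0):
  M0 = (-0.0565, +0.0565, 0)
  M1 = (+0.0565, +0.0565, 0)
  M2 = (+0.0565, -0.0565, 0)
  M3 = (-0.0565, -0.0565, 0)
rvec = (0.6042, 0.1022, 0.3790), |rvec| = θ = 0.72052 rad = 41.283°
Rodrigues: sinθ=0.65977, 1−cosθ=0.24853; R = I + sinθ·[k]× + (1−cosθ)·[k]×²:
    [+0.92623 -0.31749 +0.20321]
    [+0.37661 +0.75647 -0.53472]
    [+0.01604 +0.57181 +0.82023]
t = (0.2585, 0.1238, 0.6929) m
M0: Pc = R·M0+t = (+0.18823, +0.14526, +0.72430); u = 589.8·(+0.18823)/0.72430 + 333.0 = 486.2761, v = 476.7·(+0.14526)/0.72430 + 226.1 = 321.7044
M1: Pc = R·M1+t = (+0.29289, +0.18782, +0.72611); u = 589.8·(+0.29289)/0.72611 + 333.0 = 570.9091, v = 476.7·(+0.18782)/0.72611 + 226.1 = 349.4047
M2: Pc = R·M2+t = (+0.32877, +0.10234, +0.66150); u = 589.8·(+0.32877)/0.66150 + 333.0 = 626.1350, v = 476.7·(+0.10234)/0.66150 + 226.1 = 299.8485
M3: Pc = R·M3+t = (+0.22411, +0.05978, +0.65969); u = 589.8·(+0.22411)/0.65969 + 333.0 = 533.3643, v = 476.7·(+0.05978)/0.65969 + 226.1 = 269.2989

c0=(486.28, 321.70) c1=(570.91, 349.40) c2=(626.13, 299.85) c3=(533.36, 269.30)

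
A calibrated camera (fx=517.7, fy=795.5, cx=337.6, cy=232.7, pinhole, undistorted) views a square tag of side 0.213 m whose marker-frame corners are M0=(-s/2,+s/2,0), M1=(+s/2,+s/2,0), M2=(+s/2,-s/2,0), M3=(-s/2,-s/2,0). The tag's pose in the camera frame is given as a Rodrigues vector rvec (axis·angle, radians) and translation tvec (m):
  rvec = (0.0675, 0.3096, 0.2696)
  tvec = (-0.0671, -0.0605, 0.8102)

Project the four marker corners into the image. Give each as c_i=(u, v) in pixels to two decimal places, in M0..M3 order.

c0=(221.30, 244.79) c1=(340.06, 304.08) c2=(376.27, 93.90) c3=(251.54, 48.72)

Intrinsics K: fx=517.7, fy=795.5, cx=337.6, cy=232.7
Marker side s = 0.213 m; corners in marker frame (Z=0):
  M0 = (-0.1065, +0.1065, 0)
  M1 = (+0.1065, +0.1065, 0)
  M2 = (+0.1065, -0.1065, 0)
  M3 = (-0.1065, -0.1065, 0)
rvec = (0.0675, 0.3096, 0.2696), |rvec| = θ = 0.41604 rad = 23.838°
Rodrigues: sinθ=0.40415, 1−cosθ=0.08531; R = I + sinθ·[k]× + (1−cosθ)·[k]×²:
    [+0.91694 -0.25159 +0.30971]
    [+0.27219 +0.96193 -0.02443]
    [-0.29178 +0.10671 +0.95052]
t = (-0.0671, -0.0605, 0.8102) m
M0: Pc = R·M0+t = (-0.19155, +0.01296, +0.85264); u = 517.7·(-0.19155)/0.85264 + 337.6 = 221.2967, v = 795.5·(+0.01296)/0.85264 + 232.7 = 244.7895
M1: Pc = R·M1+t = (+0.00376, +0.07093, +0.79049); u = 517.7·(+0.00376)/0.79049 + 337.6 = 340.0623, v = 795.5·(+0.07093)/0.79049 + 232.7 = 304.0836
M2: Pc = R·M2+t = (+0.05735, -0.13396, +0.76776); u = 517.7·(+0.05735)/0.76776 + 337.6 = 376.2700, v = 795.5·(-0.13396)/0.76776 + 232.7 = 93.9024
M3: Pc = R·M3+t = (-0.13796, -0.19193, +0.82991); u = 517.7·(-0.13796)/0.82991 + 337.6 = 251.5403, v = 795.5·(-0.19193)/0.82991 + 232.7 = 48.7240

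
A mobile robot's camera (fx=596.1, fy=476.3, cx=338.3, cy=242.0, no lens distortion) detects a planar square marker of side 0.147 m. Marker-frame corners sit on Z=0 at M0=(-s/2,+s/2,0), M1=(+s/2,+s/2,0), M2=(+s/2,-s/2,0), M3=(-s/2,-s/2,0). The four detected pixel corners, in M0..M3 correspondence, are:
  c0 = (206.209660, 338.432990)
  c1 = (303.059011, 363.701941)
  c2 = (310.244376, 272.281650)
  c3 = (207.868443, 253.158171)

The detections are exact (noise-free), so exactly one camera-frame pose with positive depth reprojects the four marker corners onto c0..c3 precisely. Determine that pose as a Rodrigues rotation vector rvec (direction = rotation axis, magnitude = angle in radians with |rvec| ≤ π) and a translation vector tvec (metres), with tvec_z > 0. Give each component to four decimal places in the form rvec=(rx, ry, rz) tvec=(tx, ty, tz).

Intrinsics K: fx=596.1, fy=476.3, cx=338.3, cy=242.0
Marker side s = 0.147 m; corners in marker frame (Z=0):
  M0 = (-0.0735, +0.0735, 0)
  M1 = (+0.0735, +0.0735, 0)
  M2 = (+0.0735, -0.0735, 0)
  M3 = (-0.0735, -0.0735, 0)
Detected image corners:
  c0 = (206.209660, 338.432990) px
  c1 = (303.059011, 363.701941) px
  c2 = (310.244376, 272.281650) px
  c3 = (207.868443, 253.158171) px
Planar DLT: solve 8×8 A·h = b for H (H[2,2]=1):
  H  [+532.86579 +61.22741 +254.73164]
  H  [-20.86293 +708.31524 +307.57989]
  H  [-0.56176 +0.35248 +1.00000]
B = K⁻¹H; ‖b₁‖=1.358182, ‖b₂‖=1.358182; λ = 2/(‖b₁‖+‖b₂‖) = 0.736278, sign → tz>0 ⇒ λ=+0.736278
r₁ = λ·B[:,0] = (+0.89291,+0.17790,-0.41361); r₂ = λ·B[:,1] = (-0.07166,+0.96307,+0.25952)
r₃ = r₁×r₂ = (+0.44450,-0.20209,+0.87268); SVD([r₁ r₂ r₃]) → R = UVᵀ:
  R  [+0.89291 -0.07166 +0.44450]
  R  [+0.17790 +0.96307 -0.20209]
  R  [-0.41361 +0.25952 +0.87268]
t = (-0.10322, +0.10138, +0.73628) m
tr R = 2.728663; θ = arccos((tr R − 1)/2) = 0.526977 rad = 30.194°
axis k = ((R−Rᵀ)₃₂, (R−Rᵀ)₁₃, (R−Rᵀ)₂₁) / (2 sinθ) = (+0.458934, +0.853125, +0.248107)
rvec = θ·k = (+0.241848, +0.449577, +0.130747)

rvec=(0.2418, 0.4496, 0.1307) tvec=(-0.1032, 0.1014, 0.7363)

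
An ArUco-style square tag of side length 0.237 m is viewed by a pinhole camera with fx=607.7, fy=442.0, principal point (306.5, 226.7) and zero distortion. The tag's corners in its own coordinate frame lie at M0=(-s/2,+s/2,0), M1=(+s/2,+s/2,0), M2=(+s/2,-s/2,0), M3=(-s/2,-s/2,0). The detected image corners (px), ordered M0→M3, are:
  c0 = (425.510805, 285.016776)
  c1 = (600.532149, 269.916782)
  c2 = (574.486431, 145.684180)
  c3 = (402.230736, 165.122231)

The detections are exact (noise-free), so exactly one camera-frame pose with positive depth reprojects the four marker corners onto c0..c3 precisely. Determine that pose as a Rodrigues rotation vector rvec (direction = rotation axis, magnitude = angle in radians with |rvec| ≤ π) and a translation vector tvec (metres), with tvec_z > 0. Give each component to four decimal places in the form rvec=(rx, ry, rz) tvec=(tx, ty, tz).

rvec=(-0.0292, 0.1356, -0.1359) tvec=(0.2691, -0.0200, 0.8494)

Intrinsics K: fx=607.7, fy=442.0, cx=306.5, cy=226.7
Marker side s = 0.237 m; corners in marker frame (Z=0):
  M0 = (-0.1185, +0.1185, 0)
  M1 = (+0.1185, +0.1185, 0)
  M2 = (+0.1185, -0.1185, 0)
  M3 = (-0.1185, -0.1185, 0)
Detected image corners:
  c0 = (425.510805, 285.016776) px
  c1 = (600.532149, 269.916782) px
  c2 = (574.486431, 145.684180) px
  c3 = (402.230736, 165.122231) px
Planar DLT: solve 8×8 A·h = b for H (H[2,2]=1):
  H  [+654.35219 +81.42276 +499.01602]
  H  [-106.74735 +505.12666 +216.26947]
  H  [-0.15632 -0.04500 +1.00000]
B = K⁻¹H; ‖b₁‖=1.177243, ‖b₂‖=1.177243; λ = 2/(‖b₁‖+‖b₂‖) = 0.849442, sign → tz>0 ⇒ λ=+0.849442
r₁ = λ·B[:,0] = (+0.98162,-0.13704,-0.13279); r₂ = λ·B[:,1] = (+0.13309,+0.99037,-0.03823)
r₃ = r₁×r₂ = (+0.13675,+0.01985,+0.99041); SVD([r₁ r₂ r₃]) → R = UVᵀ:
  R  [+0.98162 +0.13309 +0.13675]
  R  [-0.13704 +0.99037 +0.01985]
  R  [-0.13279 -0.03823 +0.99041]
t = (+0.26910, -0.02005, +0.84944) m
tr R = 2.962398; θ = arccos((tr R − 1)/2) = 0.194217 rad = 11.128°
axis k = ((R−Rᵀ)₃₂, (R−Rᵀ)₁₃, (R−Rᵀ)₂₁) / (2 sinθ) = (-0.150462, +0.698274, -0.699839)
rvec = θ·k = (-0.029222, +0.135617, -0.135921)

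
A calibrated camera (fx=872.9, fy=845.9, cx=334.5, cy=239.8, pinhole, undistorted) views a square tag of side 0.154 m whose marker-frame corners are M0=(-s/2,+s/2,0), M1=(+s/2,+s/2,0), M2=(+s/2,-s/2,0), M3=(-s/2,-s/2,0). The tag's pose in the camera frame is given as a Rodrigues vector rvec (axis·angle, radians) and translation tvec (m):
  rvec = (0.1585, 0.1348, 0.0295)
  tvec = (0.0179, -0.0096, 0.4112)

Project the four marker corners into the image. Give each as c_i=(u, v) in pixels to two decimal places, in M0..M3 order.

Intrinsics K: fx=872.9, fy=845.9, cx=334.5, cy=239.8
Marker side s = 0.154 m; corners in marker frame (Z=0):
  M0 = (-0.0770, +0.0770, 0)
  M1 = (+0.0770, +0.0770, 0)
  M2 = (+0.0770, -0.0770, 0)
  M3 = (-0.0770, -0.0770, 0)
rvec = (0.1585, 0.1348, 0.0295), |rvec| = θ = 0.21015 rad = 12.041°
Rodrigues: sinθ=0.20861, 1−cosθ=0.02200; R = I + sinθ·[k]× + (1−cosθ)·[k]×²:
    [+0.99051 -0.01864 +0.13614]
    [+0.03993 +0.98705 -0.15535]
    [-0.13148 +0.15932 +0.97843]
t = (0.0179, -0.0096, 0.4112) m
M0: Pc = R·M0+t = (-0.05980, +0.06333, +0.43359); u = 872.9·(-0.05980)/0.43359 + 334.5 = 214.1017, v = 845.9·(+0.06333)/0.43359 + 239.8 = 363.3487
M1: Pc = R·M1+t = (+0.09273, +0.06948, +0.41334); u = 872.9·(+0.09273)/0.41334 + 334.5 = 530.3367, v = 845.9·(+0.06948)/0.41334 + 239.8 = 381.9842
M2: Pc = R·M2+t = (+0.09560, -0.08253, +0.38881); u = 872.9·(+0.09560)/0.38881 + 334.5 = 549.1390, v = 845.9·(-0.08253)/0.38881 + 239.8 = 60.2491
M3: Pc = R·M3+t = (-0.05693, -0.08868, +0.40906); u = 872.9·(-0.05693)/0.40906 + 334.5 = 213.0058, v = 845.9·(-0.08868)/0.40906 + 239.8 = 56.4216

c0=(214.10, 363.35) c1=(530.34, 381.98) c2=(549.14, 60.25) c3=(213.01, 56.42)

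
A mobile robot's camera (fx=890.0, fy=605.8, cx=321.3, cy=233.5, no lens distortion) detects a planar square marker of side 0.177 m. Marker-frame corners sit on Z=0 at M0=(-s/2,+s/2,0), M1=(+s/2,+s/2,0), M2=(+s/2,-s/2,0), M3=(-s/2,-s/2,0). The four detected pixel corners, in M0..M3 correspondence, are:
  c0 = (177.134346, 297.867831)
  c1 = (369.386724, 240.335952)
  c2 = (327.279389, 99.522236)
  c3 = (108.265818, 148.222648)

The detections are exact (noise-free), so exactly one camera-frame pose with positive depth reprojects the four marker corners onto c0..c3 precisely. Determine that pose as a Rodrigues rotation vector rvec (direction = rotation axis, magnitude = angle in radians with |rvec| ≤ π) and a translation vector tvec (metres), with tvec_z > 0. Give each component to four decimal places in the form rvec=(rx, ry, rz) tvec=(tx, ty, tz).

rvec=(0.3547, -0.4635, -0.3034) tvec=(-0.0529, -0.0388, 0.6797)

Intrinsics K: fx=890.0, fy=605.8, cx=321.3, cy=233.5
Marker side s = 0.177 m; corners in marker frame (Z=0):
  M0 = (-0.0885, +0.0885, 0)
  M1 = (+0.0885, +0.0885, 0)
  M2 = (+0.0885, -0.0885, 0)
  M3 = (-0.0885, -0.0885, 0)
Detected image corners:
  c0 = (177.134346, 297.867831) px
  c1 = (369.386724, 240.335952) px
  c2 = (327.279389, 99.522236) px
  c3 = (108.265818, 148.222648) px
Planar DLT: solve 8×8 A·h = b for H (H[2,2]=1):
  H  [+1294.72078 +453.34779 +252.02499]
  H  [-191.84903 +934.18677 +198.93530]
  H  [+0.55746 +0.58483 +1.00000]
B = K⁻¹H; ‖b₁‖=1.471243, ‖b₂‖=1.471243; λ = 2/(‖b₁‖+‖b₂‖) = 0.679697, sign → tz>0 ⇒ λ=+0.679697
r₁ = λ·B[:,0] = (+0.85200,-0.36130,+0.37890); r₂ = λ·B[:,1] = (+0.20272,+0.89493,+0.39751)
r₃ = r₁×r₂ = (-0.48271,-0.26187,+0.83571); SVD([r₁ r₂ r₃]) → R = UVᵀ:
  R  [+0.85200 +0.20272 -0.48271]
  R  [-0.36130 +0.89493 -0.26187]
  R  [+0.37890 +0.39751 +0.83571]
t = (-0.05291, -0.03878, +0.67970) m
tr R = 2.582636; θ = arccos((tr R − 1)/2) = 0.657834 rad = 37.691°
axis k = ((R−Rᵀ)₃₂, (R−Rᵀ)₁₃, (R−Rᵀ)₂₁) / (2 sinθ) = (+0.539230, -0.704616, -0.461245)
rvec = θ·k = (+0.354724, -0.463521, -0.303423)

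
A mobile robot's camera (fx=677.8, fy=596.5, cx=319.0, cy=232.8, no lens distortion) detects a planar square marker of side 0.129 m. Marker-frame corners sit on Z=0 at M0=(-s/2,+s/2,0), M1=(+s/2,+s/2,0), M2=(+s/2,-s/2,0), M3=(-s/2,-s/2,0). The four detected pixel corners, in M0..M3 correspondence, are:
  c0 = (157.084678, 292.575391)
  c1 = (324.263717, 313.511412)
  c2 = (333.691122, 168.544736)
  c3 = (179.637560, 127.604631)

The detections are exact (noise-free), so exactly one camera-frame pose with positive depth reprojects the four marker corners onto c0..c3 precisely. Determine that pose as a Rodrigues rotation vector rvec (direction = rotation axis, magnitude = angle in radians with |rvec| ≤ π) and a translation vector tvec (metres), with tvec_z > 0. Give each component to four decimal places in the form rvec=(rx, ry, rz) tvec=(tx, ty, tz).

Intrinsics K: fx=677.8, fy=596.5, cx=319.0, cy=232.8
Marker side s = 0.129 m; corners in marker frame (Z=0):
  M0 = (-0.0645, +0.0645, 0)
  M1 = (+0.0645, +0.0645, 0)
  M2 = (+0.0645, -0.0645, 0)
  M3 = (-0.0645, -0.0645, 0)
Detected image corners:
  c0 = (157.084678, 292.575391) px
  c1 = (324.263717, 313.511412) px
  c2 = (333.691122, 168.544736) px
  c3 = (179.637560, 127.604631) px
Planar DLT: solve 8×8 A·h = b for H (H[2,2]=1):
  H  [+1518.18931 -250.49659 +254.66380]
  H  [+491.72665 +1077.70982 +224.04560]
  H  [+1.10516 -0.52346 +1.00000]
B = K⁻¹H; ‖b₁‖=2.081677, ‖b₂‖=2.081677; λ = 2/(‖b₁‖+‖b₂‖) = 0.480382, sign → tz>0 ⇒ λ=+0.480382
r₁ = λ·B[:,0] = (+0.82613,+0.18881,+0.53090); r₂ = λ·B[:,1] = (-0.05919,+0.96606,-0.25146)
r₃ = r₁×r₂ = (-0.56036,+0.17632,+0.80927); SVD([r₁ r₂ r₃]) → R = UVᵀ:
  R  [+0.82613 -0.05919 -0.56036]
  R  [+0.18881 +0.96606 +0.17632]
  R  [+0.53090 -0.25146 +0.80927]
t = (-0.04560, -0.00705, +0.48038) m
tr R = 2.601458; θ = arccos((tr R − 1)/2) = 0.642285 rad = 36.800°
axis k = ((R−Rᵀ)₃₂, (R−Rᵀ)₁₃, (R−Rᵀ)₂₁) / (2 sinθ) = (-0.357061, -0.910856, +0.206999)
rvec = θ·k = (-0.229335, -0.585030, +0.132952)

rvec=(-0.2293, -0.5850, 0.1330) tvec=(-0.0456, -0.0071, 0.4804)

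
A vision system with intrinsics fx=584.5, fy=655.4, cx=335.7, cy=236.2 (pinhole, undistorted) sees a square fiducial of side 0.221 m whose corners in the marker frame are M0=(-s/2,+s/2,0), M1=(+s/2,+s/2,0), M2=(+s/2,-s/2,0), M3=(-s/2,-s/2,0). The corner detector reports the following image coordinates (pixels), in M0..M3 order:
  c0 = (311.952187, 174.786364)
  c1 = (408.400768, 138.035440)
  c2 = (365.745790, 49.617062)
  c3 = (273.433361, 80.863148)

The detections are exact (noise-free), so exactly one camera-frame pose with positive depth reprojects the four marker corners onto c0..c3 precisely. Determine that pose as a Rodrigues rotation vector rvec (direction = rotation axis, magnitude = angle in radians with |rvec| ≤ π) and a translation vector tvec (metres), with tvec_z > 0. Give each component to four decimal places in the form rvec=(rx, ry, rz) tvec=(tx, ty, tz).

Intrinsics K: fx=584.5, fy=655.4, cx=335.7, cy=236.2
Marker side s = 0.221 m; corners in marker frame (Z=0):
  M0 = (-0.1105, +0.1105, 0)
  M1 = (+0.1105, +0.1105, 0)
  M2 = (+0.1105, -0.1105, 0)
  M3 = (-0.1105, -0.1105, 0)
Detected image corners:
  c0 = (311.952187, 174.786364) px
  c1 = (408.400768, 138.035440) px
  c2 = (365.745790, 49.617062) px
  c3 = (273.433361, 80.863148) px
Planar DLT: solve 8×8 A·h = b for H (H[2,2]=1):
  H  [+485.14566 +91.33063 +340.16821]
  H  [-134.43349 +382.14041 +109.13208]
  H  [+0.17172 -0.27215 +1.00000]
B = K⁻¹H; ‖b₁‖=0.797316, ‖b₂‖=0.797316; λ = 2/(‖b₁‖+‖b₂‖) = 1.254208, sign → tz>0 ⇒ λ=+1.254208
r₁ = λ·B[:,0] = (+0.91732,-0.33488,+0.21538); r₂ = λ·B[:,1] = (+0.39201,+0.85430,-0.34133)
r₃ = r₁×r₂ = (-0.06969,+0.39754,+0.91494); SVD([r₁ r₂ r₃]) → R = UVᵀ:
  R  [+0.91732 +0.39201 -0.06969]
  R  [-0.33488 +0.85430 +0.39754]
  R  [+0.21538 -0.34133 +0.91494]
t = (+0.00959, -0.24316, +1.25421) m
tr R = 2.686547; θ = arccos((tr R − 1)/2) = 0.567451 rad = 32.513°
axis k = ((R−Rᵀ)₃₂, (R−Rᵀ)₁₃, (R−Rᵀ)₂₁) / (2 sinθ) = (-0.687337, -0.265188, -0.676198)
rvec = θ·k = (-0.390030, -0.150481, -0.383709)

rvec=(-0.3900, -0.1505, -0.3837) tvec=(0.0096, -0.2432, 1.2542)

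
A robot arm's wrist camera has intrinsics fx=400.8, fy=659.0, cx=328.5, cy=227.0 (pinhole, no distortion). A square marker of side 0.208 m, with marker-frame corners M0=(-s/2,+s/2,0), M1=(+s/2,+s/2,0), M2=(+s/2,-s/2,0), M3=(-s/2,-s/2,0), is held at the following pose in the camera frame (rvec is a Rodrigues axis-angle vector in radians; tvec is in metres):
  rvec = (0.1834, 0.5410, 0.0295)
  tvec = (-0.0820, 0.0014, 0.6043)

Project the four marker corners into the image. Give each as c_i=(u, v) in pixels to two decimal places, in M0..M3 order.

Intrinsics K: fx=400.8, fy=659.0, cx=328.5, cy=227.0
Marker side s = 0.208 m; corners in marker frame (Z=0):
  M0 = (-0.1040, +0.1040, 0)
  M1 = (+0.1040, +0.1040, 0)
  M2 = (+0.1040, -0.1040, 0)
  M3 = (-0.1040, -0.1040, 0)
rvec = (0.1834, 0.5410, 0.0295), |rvec| = θ = 0.57200 rad = 32.773°
Rodrigues: sinθ=0.54132, 1−cosθ=0.15918; R = I + sinθ·[k]× + (1−cosθ)·[k]×²:
    [+0.85718 +0.02035 +0.51461]
    [+0.07619 +0.98321 -0.16580]
    [-0.50935 +0.18133 +0.84124]
t = (-0.0820, 0.0014, 0.6043) m
M0: Pc = R·M0+t = (-0.16903, +0.09573, +0.67613); u = 400.8·(-0.16903)/0.67613 + 328.5 = 228.3013, v = 659.0·(+0.09573)/0.67613 + 227.0 = 320.3051
M1: Pc = R·M1+t = (+0.00926, +0.11158, +0.57019); u = 400.8·(+0.00926)/0.57019 + 328.5 = 335.0118, v = 659.0·(+0.11158)/0.57019 + 227.0 = 355.9575
M2: Pc = R·M2+t = (+0.00503, -0.09293, +0.53247); u = 400.8·(+0.00503)/0.53247 + 328.5 = 332.2863, v = 659.0·(-0.09293)/0.53247 + 227.0 = 111.9867
M3: Pc = R·M3+t = (-0.17326, -0.10878, +0.63841); u = 400.8·(-0.17326)/0.63841 + 328.5 = 219.7239, v = 659.0·(-0.10878)/0.63841 + 227.0 = 114.7146

c0=(228.30, 320.31) c1=(335.01, 355.96) c2=(332.29, 111.99) c3=(219.72, 114.71)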